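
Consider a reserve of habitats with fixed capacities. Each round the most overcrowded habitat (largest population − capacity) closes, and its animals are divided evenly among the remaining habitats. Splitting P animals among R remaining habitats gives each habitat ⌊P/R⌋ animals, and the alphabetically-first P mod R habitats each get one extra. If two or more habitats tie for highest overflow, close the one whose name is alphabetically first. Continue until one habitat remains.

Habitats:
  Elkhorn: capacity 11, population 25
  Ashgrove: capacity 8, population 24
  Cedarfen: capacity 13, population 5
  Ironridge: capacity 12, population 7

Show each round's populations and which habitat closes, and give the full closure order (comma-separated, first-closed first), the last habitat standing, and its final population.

Round 1: Ashgrove=24 Cedarfen=5 Elkhorn=25 Ironridge=7 → close Ashgrove (overflow 16)
  24÷3 = 8 each, +1 to first 0
Round 2: Cedarfen=13 Elkhorn=33 Ironridge=15 → close Elkhorn (overflow 22)
  33÷2 = 16 each, +1 to first 1
Round 3: Cedarfen=30 Ironridge=31 → close Ironridge (overflow 19)
  31÷1 = 31 each, +1 to first 0

Closure order: Ashgrove, Elkhorn, Ironridge
Last habitat: Cedarfen with 61 animals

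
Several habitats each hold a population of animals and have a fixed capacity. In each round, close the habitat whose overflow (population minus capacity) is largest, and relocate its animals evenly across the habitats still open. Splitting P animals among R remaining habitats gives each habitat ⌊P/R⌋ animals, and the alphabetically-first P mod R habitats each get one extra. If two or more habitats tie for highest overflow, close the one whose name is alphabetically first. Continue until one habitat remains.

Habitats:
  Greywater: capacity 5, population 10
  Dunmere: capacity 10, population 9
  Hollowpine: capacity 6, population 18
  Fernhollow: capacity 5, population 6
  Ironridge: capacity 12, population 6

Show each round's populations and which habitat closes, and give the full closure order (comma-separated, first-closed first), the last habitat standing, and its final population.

Round 1: Dunmere=9 Fernhollow=6 Greywater=10 Hollowpine=18 Ironridge=6 → close Hollowpine (overflow 12)
  18÷4 = 4 each, +1 to first 2
Round 2: Dunmere=14 Fernhollow=11 Greywater=14 Ironridge=10 → close Greywater (overflow 9)
  14÷3 = 4 each, +1 to first 2
Round 3: Dunmere=19 Fernhollow=16 Ironridge=14 → close Fernhollow (overflow 11)
  16÷2 = 8 each, +1 to first 0
Round 4: Dunmere=27 Ironridge=22 → close Dunmere (overflow 17)
  27÷1 = 27 each, +1 to first 0

Closure order: Hollowpine, Greywater, Fernhollow, Dunmere
Last habitat: Ironridge with 49 animals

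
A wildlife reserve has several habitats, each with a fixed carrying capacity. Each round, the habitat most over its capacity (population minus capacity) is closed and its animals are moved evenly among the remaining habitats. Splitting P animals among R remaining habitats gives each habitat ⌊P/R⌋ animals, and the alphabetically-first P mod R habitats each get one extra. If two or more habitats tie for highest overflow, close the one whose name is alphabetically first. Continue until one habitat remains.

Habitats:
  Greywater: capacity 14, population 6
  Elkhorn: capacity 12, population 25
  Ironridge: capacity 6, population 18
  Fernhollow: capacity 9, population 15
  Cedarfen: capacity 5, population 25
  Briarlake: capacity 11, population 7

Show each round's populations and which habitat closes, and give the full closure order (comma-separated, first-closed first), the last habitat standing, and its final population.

Round 1: Briarlake=7 Cedarfen=25 Elkhorn=25 Fernhollow=15 Greywater=6 Ironridge=18 → close Cedarfen (overflow 20)
  25÷5 = 5 each, +1 to first 0
Round 2: Briarlake=12 Elkhorn=30 Fernhollow=20 Greywater=11 Ironridge=23 → close Elkhorn (overflow 18)
  30÷4 = 7 each, +1 to first 2
Round 3: Briarlake=20 Fernhollow=28 Greywater=18 Ironridge=30 → close Ironridge (overflow 24)
  30÷3 = 10 each, +1 to first 0
Round 4: Briarlake=30 Fernhollow=38 Greywater=28 → close Fernhollow (overflow 29)
  38÷2 = 19 each, +1 to first 0
Round 5: Briarlake=49 Greywater=47 → close Briarlake (overflow 38)
  49÷1 = 49 each, +1 to first 0

Closure order: Cedarfen, Elkhorn, Ironridge, Fernhollow, Briarlake
Last habitat: Greywater with 96 animals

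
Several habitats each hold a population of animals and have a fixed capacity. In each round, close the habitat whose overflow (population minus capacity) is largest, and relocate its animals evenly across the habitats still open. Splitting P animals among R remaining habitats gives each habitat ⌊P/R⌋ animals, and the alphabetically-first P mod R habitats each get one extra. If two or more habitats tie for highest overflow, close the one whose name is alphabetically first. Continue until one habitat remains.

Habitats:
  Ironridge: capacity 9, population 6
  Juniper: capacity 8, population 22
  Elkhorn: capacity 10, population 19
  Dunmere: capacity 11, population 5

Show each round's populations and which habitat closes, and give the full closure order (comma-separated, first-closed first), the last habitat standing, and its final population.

Closure order: Juniper, Elkhorn, Ironridge
Last habitat: Dunmere with 52 animals

Round 1: Dunmere=5 Elkhorn=19 Ironridge=6 Juniper=22 → close Juniper (overflow 14)
  22÷3 = 7 each, +1 to first 1
Round 2: Dunmere=13 Elkhorn=26 Ironridge=13 → close Elkhorn (overflow 16)
  26÷2 = 13 each, +1 to first 0
Round 3: Dunmere=26 Ironridge=26 → close Ironridge (overflow 17)
  26÷1 = 26 each, +1 to first 0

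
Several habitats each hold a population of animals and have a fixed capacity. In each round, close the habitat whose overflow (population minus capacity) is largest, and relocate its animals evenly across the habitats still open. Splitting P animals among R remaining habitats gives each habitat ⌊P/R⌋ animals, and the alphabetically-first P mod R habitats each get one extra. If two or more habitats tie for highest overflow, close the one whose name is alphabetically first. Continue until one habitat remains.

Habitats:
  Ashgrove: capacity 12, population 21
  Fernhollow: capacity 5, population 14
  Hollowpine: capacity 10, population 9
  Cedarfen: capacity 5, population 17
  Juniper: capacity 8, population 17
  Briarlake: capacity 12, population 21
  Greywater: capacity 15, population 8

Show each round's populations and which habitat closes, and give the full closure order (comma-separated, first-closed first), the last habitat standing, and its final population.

Closure order: Cedarfen, Ashgrove, Briarlake, Fernhollow, Juniper, Hollowpine
Last habitat: Greywater with 107 animals

Round 1: Ashgrove=21 Briarlake=21 Cedarfen=17 Fernhollow=14 Greywater=8 Hollowpine=9 Juniper=17 → close Cedarfen (overflow 12)
  17÷6 = 2 each, +1 to first 5
Round 2: Ashgrove=24 Briarlake=24 Fernhollow=17 Greywater=11 Hollowpine=12 Juniper=19 → close Ashgrove (overflow 12)
  24÷5 = 4 each, +1 to first 4
Round 3: Briarlake=29 Fernhollow=22 Greywater=16 Hollowpine=17 Juniper=23 → close Briarlake (overflow 17)
  29÷4 = 7 each, +1 to first 1
Round 4: Fernhollow=30 Greywater=23 Hollowpine=24 Juniper=30 → close Fernhollow (overflow 25)
  30÷3 = 10 each, +1 to first 0
Round 5: Greywater=33 Hollowpine=34 Juniper=40 → close Juniper (overflow 32)
  40÷2 = 20 each, +1 to first 0
Round 6: Greywater=53 Hollowpine=54 → close Hollowpine (overflow 44)
  54÷1 = 54 each, +1 to first 0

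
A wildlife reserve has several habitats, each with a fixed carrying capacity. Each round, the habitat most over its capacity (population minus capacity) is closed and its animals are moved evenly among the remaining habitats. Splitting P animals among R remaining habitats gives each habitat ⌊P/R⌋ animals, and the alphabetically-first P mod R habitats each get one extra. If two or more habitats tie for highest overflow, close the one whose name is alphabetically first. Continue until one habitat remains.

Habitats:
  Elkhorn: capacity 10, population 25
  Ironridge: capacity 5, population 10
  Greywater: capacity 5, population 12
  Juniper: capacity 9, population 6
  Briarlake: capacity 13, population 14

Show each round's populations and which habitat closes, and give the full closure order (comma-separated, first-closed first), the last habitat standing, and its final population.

Closure order: Elkhorn, Greywater, Ironridge, Briarlake
Last habitat: Juniper with 67 animals

Round 1: Briarlake=14 Elkhorn=25 Greywater=12 Ironridge=10 Juniper=6 → close Elkhorn (overflow 15)
  25÷4 = 6 each, +1 to first 1
Round 2: Briarlake=21 Greywater=18 Ironridge=16 Juniper=12 → close Greywater (overflow 13)
  18÷3 = 6 each, +1 to first 0
Round 3: Briarlake=27 Ironridge=22 Juniper=18 → close Ironridge (overflow 17)
  22÷2 = 11 each, +1 to first 0
Round 4: Briarlake=38 Juniper=29 → close Briarlake (overflow 25)
  38÷1 = 38 each, +1 to first 0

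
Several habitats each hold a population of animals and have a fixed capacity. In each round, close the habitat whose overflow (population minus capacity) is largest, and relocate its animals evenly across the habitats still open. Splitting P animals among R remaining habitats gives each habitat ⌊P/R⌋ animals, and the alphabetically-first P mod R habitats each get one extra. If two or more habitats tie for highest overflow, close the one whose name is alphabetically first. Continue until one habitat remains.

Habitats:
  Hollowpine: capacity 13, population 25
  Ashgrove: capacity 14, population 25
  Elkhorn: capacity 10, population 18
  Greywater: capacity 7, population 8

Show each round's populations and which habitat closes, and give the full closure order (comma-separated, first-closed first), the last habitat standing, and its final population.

Round 1: Ashgrove=25 Elkhorn=18 Greywater=8 Hollowpine=25 → close Hollowpine (overflow 12)
  25÷3 = 8 each, +1 to first 1
Round 2: Ashgrove=34 Elkhorn=26 Greywater=16 → close Ashgrove (overflow 20)
  34÷2 = 17 each, +1 to first 0
Round 3: Elkhorn=43 Greywater=33 → close Elkhorn (overflow 33)
  43÷1 = 43 each, +1 to first 0

Closure order: Hollowpine, Ashgrove, Elkhorn
Last habitat: Greywater with 76 animals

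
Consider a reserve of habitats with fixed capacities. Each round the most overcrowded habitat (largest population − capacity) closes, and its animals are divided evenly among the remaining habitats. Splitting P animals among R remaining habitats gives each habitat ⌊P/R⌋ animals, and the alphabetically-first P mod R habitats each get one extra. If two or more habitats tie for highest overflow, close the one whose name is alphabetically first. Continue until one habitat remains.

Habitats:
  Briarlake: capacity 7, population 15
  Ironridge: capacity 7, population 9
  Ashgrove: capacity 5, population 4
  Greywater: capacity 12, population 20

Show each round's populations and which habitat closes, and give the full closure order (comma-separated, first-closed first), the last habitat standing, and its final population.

Round 1: Ashgrove=4 Briarlake=15 Greywater=20 Ironridge=9 → close Briarlake (overflow 8)
  15÷3 = 5 each, +1 to first 0
Round 2: Ashgrove=9 Greywater=25 Ironridge=14 → close Greywater (overflow 13)
  25÷2 = 12 each, +1 to first 1
Round 3: Ashgrove=22 Ironridge=26 → close Ironridge (overflow 19)
  26÷1 = 26 each, +1 to first 0

Closure order: Briarlake, Greywater, Ironridge
Last habitat: Ashgrove with 48 animals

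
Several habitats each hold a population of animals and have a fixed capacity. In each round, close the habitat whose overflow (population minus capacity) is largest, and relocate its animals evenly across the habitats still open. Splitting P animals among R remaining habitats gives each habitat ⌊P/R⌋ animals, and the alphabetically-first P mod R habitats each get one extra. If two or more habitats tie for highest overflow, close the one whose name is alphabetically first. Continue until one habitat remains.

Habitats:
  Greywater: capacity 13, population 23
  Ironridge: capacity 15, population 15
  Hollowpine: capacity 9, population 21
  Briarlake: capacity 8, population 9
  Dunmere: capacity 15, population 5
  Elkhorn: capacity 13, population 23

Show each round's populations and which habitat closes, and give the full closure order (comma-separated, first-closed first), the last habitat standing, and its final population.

Closure order: Hollowpine, Elkhorn, Greywater, Briarlake, Ironridge
Last habitat: Dunmere with 96 animals

Round 1: Briarlake=9 Dunmere=5 Elkhorn=23 Greywater=23 Hollowpine=21 Ironridge=15 → close Hollowpine (overflow 12)
  21÷5 = 4 each, +1 to first 1
Round 2: Briarlake=14 Dunmere=9 Elkhorn=27 Greywater=27 Ironridge=19 → close Elkhorn (overflow 14)
  27÷4 = 6 each, +1 to first 3
Round 3: Briarlake=21 Dunmere=16 Greywater=34 Ironridge=25 → close Greywater (overflow 21)
  34÷3 = 11 each, +1 to first 1
Round 4: Briarlake=33 Dunmere=27 Ironridge=36 → close Briarlake (overflow 25)
  33÷2 = 16 each, +1 to first 1
Round 5: Dunmere=44 Ironridge=52 → close Ironridge (overflow 37)
  52÷1 = 52 each, +1 to first 0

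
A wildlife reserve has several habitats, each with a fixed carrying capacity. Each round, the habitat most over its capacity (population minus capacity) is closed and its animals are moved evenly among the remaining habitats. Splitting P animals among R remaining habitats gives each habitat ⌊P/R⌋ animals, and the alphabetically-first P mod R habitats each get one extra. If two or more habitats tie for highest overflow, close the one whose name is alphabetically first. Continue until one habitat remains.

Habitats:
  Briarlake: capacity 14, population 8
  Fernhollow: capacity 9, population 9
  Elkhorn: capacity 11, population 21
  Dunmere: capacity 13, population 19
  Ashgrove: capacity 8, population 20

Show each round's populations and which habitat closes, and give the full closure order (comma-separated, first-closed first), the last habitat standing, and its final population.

Round 1: Ashgrove=20 Briarlake=8 Dunmere=19 Elkhorn=21 Fernhollow=9 → close Ashgrove (overflow 12)
  20÷4 = 5 each, +1 to first 0
Round 2: Briarlake=13 Dunmere=24 Elkhorn=26 Fernhollow=14 → close Elkhorn (overflow 15)
  26÷3 = 8 each, +1 to first 2
Round 3: Briarlake=22 Dunmere=33 Fernhollow=22 → close Dunmere (overflow 20)
  33÷2 = 16 each, +1 to first 1
Round 4: Briarlake=39 Fernhollow=38 → close Fernhollow (overflow 29)
  38÷1 = 38 each, +1 to first 0

Closure order: Ashgrove, Elkhorn, Dunmere, Fernhollow
Last habitat: Briarlake with 77 animals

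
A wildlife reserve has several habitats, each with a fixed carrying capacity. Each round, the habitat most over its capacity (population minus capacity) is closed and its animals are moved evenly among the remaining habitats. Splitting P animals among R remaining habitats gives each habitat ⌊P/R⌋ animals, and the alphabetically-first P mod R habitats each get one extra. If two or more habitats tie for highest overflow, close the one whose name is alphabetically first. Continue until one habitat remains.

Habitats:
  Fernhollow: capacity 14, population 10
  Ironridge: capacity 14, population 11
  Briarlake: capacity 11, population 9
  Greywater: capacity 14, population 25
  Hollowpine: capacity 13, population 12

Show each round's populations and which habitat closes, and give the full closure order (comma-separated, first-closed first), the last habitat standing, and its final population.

Closure order: Greywater, Briarlake, Hollowpine, Fernhollow
Last habitat: Ironridge with 67 animals

Round 1: Briarlake=9 Fernhollow=10 Greywater=25 Hollowpine=12 Ironridge=11 → close Greywater (overflow 11)
  25÷4 = 6 each, +1 to first 1
Round 2: Briarlake=16 Fernhollow=16 Hollowpine=18 Ironridge=17 → close Briarlake (overflow 5)
  16÷3 = 5 each, +1 to first 1
Round 3: Fernhollow=22 Hollowpine=23 Ironridge=22 → close Hollowpine (overflow 10)
  23÷2 = 11 each, +1 to first 1
Round 4: Fernhollow=34 Ironridge=33 → close Fernhollow (overflow 20)
  34÷1 = 34 each, +1 to first 0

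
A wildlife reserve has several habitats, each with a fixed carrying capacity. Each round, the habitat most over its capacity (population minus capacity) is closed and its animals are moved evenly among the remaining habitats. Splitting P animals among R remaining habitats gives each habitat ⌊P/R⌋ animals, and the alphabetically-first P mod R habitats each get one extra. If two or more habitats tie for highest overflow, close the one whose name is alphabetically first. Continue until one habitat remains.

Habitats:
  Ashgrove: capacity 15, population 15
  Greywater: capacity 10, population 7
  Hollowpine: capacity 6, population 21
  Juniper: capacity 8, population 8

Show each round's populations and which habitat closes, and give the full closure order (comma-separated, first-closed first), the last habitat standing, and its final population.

Closure order: Hollowpine, Ashgrove, Juniper
Last habitat: Greywater with 51 animals

Round 1: Ashgrove=15 Greywater=7 Hollowpine=21 Juniper=8 → close Hollowpine (overflow 15)
  21÷3 = 7 each, +1 to first 0
Round 2: Ashgrove=22 Greywater=14 Juniper=15 → close Ashgrove (overflow 7)
  22÷2 = 11 each, +1 to first 0
Round 3: Greywater=25 Juniper=26 → close Juniper (overflow 18)
  26÷1 = 26 each, +1 to first 0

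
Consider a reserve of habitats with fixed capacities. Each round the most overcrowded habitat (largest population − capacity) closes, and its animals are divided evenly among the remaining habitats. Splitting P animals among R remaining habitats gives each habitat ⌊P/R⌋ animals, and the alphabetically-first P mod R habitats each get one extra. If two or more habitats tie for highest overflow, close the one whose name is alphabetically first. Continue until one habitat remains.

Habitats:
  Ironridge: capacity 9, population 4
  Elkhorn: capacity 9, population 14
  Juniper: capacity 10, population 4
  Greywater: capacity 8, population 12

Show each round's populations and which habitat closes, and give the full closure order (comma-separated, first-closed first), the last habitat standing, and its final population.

Closure order: Elkhorn, Greywater, Ironridge
Last habitat: Juniper with 34 animals

Round 1: Elkhorn=14 Greywater=12 Ironridge=4 Juniper=4 → close Elkhorn (overflow 5)
  14÷3 = 4 each, +1 to first 2
Round 2: Greywater=17 Ironridge=9 Juniper=8 → close Greywater (overflow 9)
  17÷2 = 8 each, +1 to first 1
Round 3: Ironridge=18 Juniper=16 → close Ironridge (overflow 9)
  18÷1 = 18 each, +1 to first 0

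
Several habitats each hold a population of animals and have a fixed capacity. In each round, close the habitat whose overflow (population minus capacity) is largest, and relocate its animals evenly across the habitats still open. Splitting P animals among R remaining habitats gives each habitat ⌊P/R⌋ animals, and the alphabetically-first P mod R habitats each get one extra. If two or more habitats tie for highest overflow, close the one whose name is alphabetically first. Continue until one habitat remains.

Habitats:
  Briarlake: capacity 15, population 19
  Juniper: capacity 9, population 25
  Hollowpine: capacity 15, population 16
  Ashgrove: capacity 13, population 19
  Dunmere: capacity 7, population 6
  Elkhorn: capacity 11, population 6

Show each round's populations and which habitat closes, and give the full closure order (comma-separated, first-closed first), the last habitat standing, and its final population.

Closure order: Juniper, Ashgrove, Briarlake, Hollowpine, Dunmere
Last habitat: Elkhorn with 91 animals

Round 1: Ashgrove=19 Briarlake=19 Dunmere=6 Elkhorn=6 Hollowpine=16 Juniper=25 → close Juniper (overflow 16)
  25÷5 = 5 each, +1 to first 0
Round 2: Ashgrove=24 Briarlake=24 Dunmere=11 Elkhorn=11 Hollowpine=21 → close Ashgrove (overflow 11)
  24÷4 = 6 each, +1 to first 0
Round 3: Briarlake=30 Dunmere=17 Elkhorn=17 Hollowpine=27 → close Briarlake (overflow 15)
  30÷3 = 10 each, +1 to first 0
Round 4: Dunmere=27 Elkhorn=27 Hollowpine=37 → close Hollowpine (overflow 22)
  37÷2 = 18 each, +1 to first 1
Round 5: Dunmere=46 Elkhorn=45 → close Dunmere (overflow 39)
  46÷1 = 46 each, +1 to first 0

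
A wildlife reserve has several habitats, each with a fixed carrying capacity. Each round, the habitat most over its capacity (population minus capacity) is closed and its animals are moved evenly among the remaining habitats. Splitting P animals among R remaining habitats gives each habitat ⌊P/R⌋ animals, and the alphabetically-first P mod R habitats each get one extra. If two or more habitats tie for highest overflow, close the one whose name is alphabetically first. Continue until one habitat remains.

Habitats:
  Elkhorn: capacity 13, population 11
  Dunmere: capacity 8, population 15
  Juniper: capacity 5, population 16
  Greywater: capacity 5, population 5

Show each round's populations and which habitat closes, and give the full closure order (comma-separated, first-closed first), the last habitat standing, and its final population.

Round 1: Dunmere=15 Elkhorn=11 Greywater=5 Juniper=16 → close Juniper (overflow 11)
  16÷3 = 5 each, +1 to first 1
Round 2: Dunmere=21 Elkhorn=16 Greywater=10 → close Dunmere (overflow 13)
  21÷2 = 10 each, +1 to first 1
Round 3: Elkhorn=27 Greywater=20 → close Greywater (overflow 15)
  20÷1 = 20 each, +1 to first 0

Closure order: Juniper, Dunmere, Greywater
Last habitat: Elkhorn with 47 animals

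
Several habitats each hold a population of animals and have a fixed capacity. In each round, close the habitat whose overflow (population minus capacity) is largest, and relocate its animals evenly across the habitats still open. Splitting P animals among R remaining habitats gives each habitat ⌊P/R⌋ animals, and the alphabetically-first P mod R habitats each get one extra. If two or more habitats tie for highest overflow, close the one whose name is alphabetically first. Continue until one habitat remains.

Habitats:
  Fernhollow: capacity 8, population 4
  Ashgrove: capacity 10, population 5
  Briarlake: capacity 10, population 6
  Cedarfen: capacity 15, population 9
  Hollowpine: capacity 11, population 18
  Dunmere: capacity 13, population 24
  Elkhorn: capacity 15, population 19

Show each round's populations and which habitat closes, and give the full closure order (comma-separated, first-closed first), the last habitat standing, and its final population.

Closure order: Dunmere, Hollowpine, Elkhorn, Briarlake, Ashgrove, Cedarfen
Last habitat: Fernhollow with 85 animals

Round 1: Ashgrove=5 Briarlake=6 Cedarfen=9 Dunmere=24 Elkhorn=19 Fernhollow=4 Hollowpine=18 → close Dunmere (overflow 11)
  24÷6 = 4 each, +1 to first 0
Round 2: Ashgrove=9 Briarlake=10 Cedarfen=13 Elkhorn=23 Fernhollow=8 Hollowpine=22 → close Hollowpine (overflow 11)
  22÷5 = 4 each, +1 to first 2
Round 3: Ashgrove=14 Briarlake=15 Cedarfen=17 Elkhorn=27 Fernhollow=12 → close Elkhorn (overflow 12)
  27÷4 = 6 each, +1 to first 3
Round 4: Ashgrove=21 Briarlake=22 Cedarfen=24 Fernhollow=18 → close Briarlake (overflow 12)
  22÷3 = 7 each, +1 to first 1
Round 5: Ashgrove=29 Cedarfen=31 Fernhollow=25 → close Ashgrove (overflow 19)
  29÷2 = 14 each, +1 to first 1
Round 6: Cedarfen=46 Fernhollow=39 → close Cedarfen (overflow 31)
  46÷1 = 46 each, +1 to first 0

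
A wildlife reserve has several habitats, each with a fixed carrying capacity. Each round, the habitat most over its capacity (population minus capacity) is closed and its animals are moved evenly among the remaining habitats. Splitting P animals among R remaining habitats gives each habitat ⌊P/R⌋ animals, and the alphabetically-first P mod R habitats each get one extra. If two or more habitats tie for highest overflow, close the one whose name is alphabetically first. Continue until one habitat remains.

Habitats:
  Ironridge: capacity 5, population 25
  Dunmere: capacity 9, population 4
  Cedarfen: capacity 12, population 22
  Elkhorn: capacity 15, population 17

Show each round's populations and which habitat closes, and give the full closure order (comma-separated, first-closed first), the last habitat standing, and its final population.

Round 1: Cedarfen=22 Dunmere=4 Elkhorn=17 Ironridge=25 → close Ironridge (overflow 20)
  25÷3 = 8 each, +1 to first 1
Round 2: Cedarfen=31 Dunmere=12 Elkhorn=25 → close Cedarfen (overflow 19)
  31÷2 = 15 each, +1 to first 1
Round 3: Dunmere=28 Elkhorn=40 → close Elkhorn (overflow 25)
  40÷1 = 40 each, +1 to first 0

Closure order: Ironridge, Cedarfen, Elkhorn
Last habitat: Dunmere with 68 animals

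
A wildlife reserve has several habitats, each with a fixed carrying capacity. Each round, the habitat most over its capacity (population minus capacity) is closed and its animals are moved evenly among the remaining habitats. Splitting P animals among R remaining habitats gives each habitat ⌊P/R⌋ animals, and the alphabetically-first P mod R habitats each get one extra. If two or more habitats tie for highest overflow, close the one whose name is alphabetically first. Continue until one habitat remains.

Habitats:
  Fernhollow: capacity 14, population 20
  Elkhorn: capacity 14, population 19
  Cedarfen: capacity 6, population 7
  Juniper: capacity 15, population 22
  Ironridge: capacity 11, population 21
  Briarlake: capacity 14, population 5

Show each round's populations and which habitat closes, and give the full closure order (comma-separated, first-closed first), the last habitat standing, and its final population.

Closure order: Ironridge, Juniper, Fernhollow, Elkhorn, Cedarfen
Last habitat: Briarlake with 94 animals

Round 1: Briarlake=5 Cedarfen=7 Elkhorn=19 Fernhollow=20 Ironridge=21 Juniper=22 → close Ironridge (overflow 10)
  21÷5 = 4 each, +1 to first 1
Round 2: Briarlake=10 Cedarfen=11 Elkhorn=23 Fernhollow=24 Juniper=26 → close Juniper (overflow 11)
  26÷4 = 6 each, +1 to first 2
Round 3: Briarlake=17 Cedarfen=18 Elkhorn=29 Fernhollow=30 → close Fernhollow (overflow 16)
  30÷3 = 10 each, +1 to first 0
Round 4: Briarlake=27 Cedarfen=28 Elkhorn=39 → close Elkhorn (overflow 25)
  39÷2 = 19 each, +1 to first 1
Round 5: Briarlake=47 Cedarfen=47 → close Cedarfen (overflow 41)
  47÷1 = 47 each, +1 to first 0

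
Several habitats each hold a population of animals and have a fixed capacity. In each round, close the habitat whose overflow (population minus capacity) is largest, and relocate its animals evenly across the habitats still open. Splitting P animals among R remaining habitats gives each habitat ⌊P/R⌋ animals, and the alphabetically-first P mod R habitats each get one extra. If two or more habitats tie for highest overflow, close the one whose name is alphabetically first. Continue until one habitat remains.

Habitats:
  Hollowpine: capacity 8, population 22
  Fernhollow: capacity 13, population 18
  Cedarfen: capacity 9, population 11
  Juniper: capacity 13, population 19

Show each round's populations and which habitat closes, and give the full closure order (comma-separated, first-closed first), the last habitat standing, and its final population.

Closure order: Hollowpine, Juniper, Fernhollow
Last habitat: Cedarfen with 70 animals

Round 1: Cedarfen=11 Fernhollow=18 Hollowpine=22 Juniper=19 → close Hollowpine (overflow 14)
  22÷3 = 7 each, +1 to first 1
Round 2: Cedarfen=19 Fernhollow=25 Juniper=26 → close Juniper (overflow 13)
  26÷2 = 13 each, +1 to first 0
Round 3: Cedarfen=32 Fernhollow=38 → close Fernhollow (overflow 25)
  38÷1 = 38 each, +1 to first 0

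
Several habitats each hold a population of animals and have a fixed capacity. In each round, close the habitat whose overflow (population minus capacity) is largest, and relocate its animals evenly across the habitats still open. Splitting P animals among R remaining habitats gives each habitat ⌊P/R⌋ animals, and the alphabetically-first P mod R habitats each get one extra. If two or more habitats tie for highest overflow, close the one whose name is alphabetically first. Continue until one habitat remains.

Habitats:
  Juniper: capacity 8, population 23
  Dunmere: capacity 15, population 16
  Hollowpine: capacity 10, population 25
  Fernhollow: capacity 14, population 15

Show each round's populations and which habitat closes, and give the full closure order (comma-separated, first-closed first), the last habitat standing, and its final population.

Closure order: Hollowpine, Juniper, Dunmere
Last habitat: Fernhollow with 79 animals

Round 1: Dunmere=16 Fernhollow=15 Hollowpine=25 Juniper=23 → close Hollowpine (overflow 15)
  25÷3 = 8 each, +1 to first 1
Round 2: Dunmere=25 Fernhollow=23 Juniper=31 → close Juniper (overflow 23)
  31÷2 = 15 each, +1 to first 1
Round 3: Dunmere=41 Fernhollow=38 → close Dunmere (overflow 26)
  41÷1 = 41 each, +1 to first 0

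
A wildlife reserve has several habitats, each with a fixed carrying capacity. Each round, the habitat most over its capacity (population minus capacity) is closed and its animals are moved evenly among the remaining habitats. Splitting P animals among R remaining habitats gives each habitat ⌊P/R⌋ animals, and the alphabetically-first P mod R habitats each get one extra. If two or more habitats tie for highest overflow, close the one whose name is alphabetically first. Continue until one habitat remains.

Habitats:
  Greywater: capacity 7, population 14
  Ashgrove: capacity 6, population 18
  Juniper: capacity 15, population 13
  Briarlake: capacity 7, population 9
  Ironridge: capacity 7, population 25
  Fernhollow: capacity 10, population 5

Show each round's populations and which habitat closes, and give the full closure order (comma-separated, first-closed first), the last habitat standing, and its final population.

Closure order: Ironridge, Ashgrove, Greywater, Briarlake, Juniper
Last habitat: Fernhollow with 84 animals

Round 1: Ashgrove=18 Briarlake=9 Fernhollow=5 Greywater=14 Ironridge=25 Juniper=13 → close Ironridge (overflow 18)
  25÷5 = 5 each, +1 to first 0
Round 2: Ashgrove=23 Briarlake=14 Fernhollow=10 Greywater=19 Juniper=18 → close Ashgrove (overflow 17)
  23÷4 = 5 each, +1 to first 3
Round 3: Briarlake=20 Fernhollow=16 Greywater=25 Juniper=23 → close Greywater (overflow 18)
  25÷3 = 8 each, +1 to first 1
Round 4: Briarlake=29 Fernhollow=24 Juniper=31 → close Briarlake (overflow 22)
  29÷2 = 14 each, +1 to first 1
Round 5: Fernhollow=39 Juniper=45 → close Juniper (overflow 30)
  45÷1 = 45 each, +1 to first 0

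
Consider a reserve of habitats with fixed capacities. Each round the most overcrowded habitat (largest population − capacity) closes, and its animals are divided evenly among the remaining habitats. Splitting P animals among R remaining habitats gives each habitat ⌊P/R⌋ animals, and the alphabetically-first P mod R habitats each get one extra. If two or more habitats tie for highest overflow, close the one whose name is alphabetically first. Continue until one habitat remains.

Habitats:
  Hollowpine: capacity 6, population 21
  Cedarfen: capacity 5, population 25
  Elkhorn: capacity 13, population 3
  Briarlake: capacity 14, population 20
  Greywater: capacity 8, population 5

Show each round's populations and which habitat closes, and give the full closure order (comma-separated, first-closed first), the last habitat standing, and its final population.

Closure order: Cedarfen, Hollowpine, Briarlake, Greywater
Last habitat: Elkhorn with 74 animals

Round 1: Briarlake=20 Cedarfen=25 Elkhorn=3 Greywater=5 Hollowpine=21 → close Cedarfen (overflow 20)
  25÷4 = 6 each, +1 to first 1
Round 2: Briarlake=27 Elkhorn=9 Greywater=11 Hollowpine=27 → close Hollowpine (overflow 21)
  27÷3 = 9 each, +1 to first 0
Round 3: Briarlake=36 Elkhorn=18 Greywater=20 → close Briarlake (overflow 22)
  36÷2 = 18 each, +1 to first 0
Round 4: Elkhorn=36 Greywater=38 → close Greywater (overflow 30)
  38÷1 = 38 each, +1 to first 0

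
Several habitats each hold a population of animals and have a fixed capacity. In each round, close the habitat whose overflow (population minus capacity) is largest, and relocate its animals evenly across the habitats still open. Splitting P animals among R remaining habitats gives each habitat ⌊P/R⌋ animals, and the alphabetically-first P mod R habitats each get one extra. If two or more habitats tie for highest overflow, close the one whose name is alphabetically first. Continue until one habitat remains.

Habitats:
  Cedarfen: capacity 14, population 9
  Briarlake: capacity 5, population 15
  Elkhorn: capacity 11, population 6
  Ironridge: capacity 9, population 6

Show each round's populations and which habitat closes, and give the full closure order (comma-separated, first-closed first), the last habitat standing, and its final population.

Round 1: Briarlake=15 Cedarfen=9 Elkhorn=6 Ironridge=6 → close Briarlake (overflow 10)
  15÷3 = 5 each, +1 to first 0
Round 2: Cedarfen=14 Elkhorn=11 Ironridge=11 → close Ironridge (overflow 2)
  11÷2 = 5 each, +1 to first 1
Round 3: Cedarfen=20 Elkhorn=16 → close Cedarfen (overflow 6)
  20÷1 = 20 each, +1 to first 0

Closure order: Briarlake, Ironridge, Cedarfen
Last habitat: Elkhorn with 36 animals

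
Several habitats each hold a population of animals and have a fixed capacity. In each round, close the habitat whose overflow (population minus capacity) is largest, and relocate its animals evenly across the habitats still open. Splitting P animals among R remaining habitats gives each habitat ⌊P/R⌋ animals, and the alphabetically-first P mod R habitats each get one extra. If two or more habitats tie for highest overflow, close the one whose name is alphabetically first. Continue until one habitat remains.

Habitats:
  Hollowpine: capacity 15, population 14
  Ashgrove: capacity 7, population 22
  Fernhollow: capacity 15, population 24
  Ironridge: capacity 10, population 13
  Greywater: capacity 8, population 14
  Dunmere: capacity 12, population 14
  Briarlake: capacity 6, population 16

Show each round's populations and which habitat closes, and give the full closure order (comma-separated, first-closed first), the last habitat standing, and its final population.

Closure order: Ashgrove, Briarlake, Fernhollow, Greywater, Dunmere, Ironridge
Last habitat: Hollowpine with 117 animals

Round 1: Ashgrove=22 Briarlake=16 Dunmere=14 Fernhollow=24 Greywater=14 Hollowpine=14 Ironridge=13 → close Ashgrove (overflow 15)
  22÷6 = 3 each, +1 to first 4
Round 2: Briarlake=20 Dunmere=18 Fernhollow=28 Greywater=18 Hollowpine=17 Ironridge=16 → close Briarlake (overflow 14)
  20÷5 = 4 each, +1 to first 0
Round 3: Dunmere=22 Fernhollow=32 Greywater=22 Hollowpine=21 Ironridge=20 → close Fernhollow (overflow 17)
  32÷4 = 8 each, +1 to first 0
Round 4: Dunmere=30 Greywater=30 Hollowpine=29 Ironridge=28 → close Greywater (overflow 22)
  30÷3 = 10 each, +1 to first 0
Round 5: Dunmere=40 Hollowpine=39 Ironridge=38 → close Dunmere (overflow 28)
  40÷2 = 20 each, +1 to first 0
Round 6: Hollowpine=59 Ironridge=58 → close Ironridge (overflow 48)
  58÷1 = 58 each, +1 to first 0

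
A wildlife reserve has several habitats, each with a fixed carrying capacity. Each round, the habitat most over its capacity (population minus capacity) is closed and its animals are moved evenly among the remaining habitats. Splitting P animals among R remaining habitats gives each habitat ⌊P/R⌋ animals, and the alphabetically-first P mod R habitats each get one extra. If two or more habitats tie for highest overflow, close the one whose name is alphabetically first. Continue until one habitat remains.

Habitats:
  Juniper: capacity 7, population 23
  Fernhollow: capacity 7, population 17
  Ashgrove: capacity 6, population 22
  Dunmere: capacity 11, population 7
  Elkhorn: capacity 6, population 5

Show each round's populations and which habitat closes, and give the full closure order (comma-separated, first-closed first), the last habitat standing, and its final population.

Closure order: Ashgrove, Juniper, Fernhollow, Elkhorn
Last habitat: Dunmere with 74 animals

Round 1: Ashgrove=22 Dunmere=7 Elkhorn=5 Fernhollow=17 Juniper=23 → close Ashgrove (overflow 16)
  22÷4 = 5 each, +1 to first 2
Round 2: Dunmere=13 Elkhorn=11 Fernhollow=22 Juniper=28 → close Juniper (overflow 21)
  28÷3 = 9 each, +1 to first 1
Round 3: Dunmere=23 Elkhorn=20 Fernhollow=31 → close Fernhollow (overflow 24)
  31÷2 = 15 each, +1 to first 1
Round 4: Dunmere=39 Elkhorn=35 → close Elkhorn (overflow 29)
  35÷1 = 35 each, +1 to first 0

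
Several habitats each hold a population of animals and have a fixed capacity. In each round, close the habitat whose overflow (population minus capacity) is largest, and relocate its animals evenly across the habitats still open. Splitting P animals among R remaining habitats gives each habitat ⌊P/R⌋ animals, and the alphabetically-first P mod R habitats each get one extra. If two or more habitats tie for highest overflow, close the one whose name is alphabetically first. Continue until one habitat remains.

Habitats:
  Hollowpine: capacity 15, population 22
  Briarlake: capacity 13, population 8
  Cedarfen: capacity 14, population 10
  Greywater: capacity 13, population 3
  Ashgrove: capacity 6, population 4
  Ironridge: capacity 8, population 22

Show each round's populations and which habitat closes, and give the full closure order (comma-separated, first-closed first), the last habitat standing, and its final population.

Closure order: Ironridge, Hollowpine, Ashgrove, Briarlake, Cedarfen
Last habitat: Greywater with 69 animals

Round 1: Ashgrove=4 Briarlake=8 Cedarfen=10 Greywater=3 Hollowpine=22 Ironridge=22 → close Ironridge (overflow 14)
  22÷5 = 4 each, +1 to first 2
Round 2: Ashgrove=9 Briarlake=13 Cedarfen=14 Greywater=7 Hollowpine=26 → close Hollowpine (overflow 11)
  26÷4 = 6 each, +1 to first 2
Round 3: Ashgrove=16 Briarlake=20 Cedarfen=20 Greywater=13 → close Ashgrove (overflow 10)
  16÷3 = 5 each, +1 to first 1
Round 4: Briarlake=26 Cedarfen=25 Greywater=18 → close Briarlake (overflow 13)
  26÷2 = 13 each, +1 to first 0
Round 5: Cedarfen=38 Greywater=31 → close Cedarfen (overflow 24)
  38÷1 = 38 each, +1 to first 0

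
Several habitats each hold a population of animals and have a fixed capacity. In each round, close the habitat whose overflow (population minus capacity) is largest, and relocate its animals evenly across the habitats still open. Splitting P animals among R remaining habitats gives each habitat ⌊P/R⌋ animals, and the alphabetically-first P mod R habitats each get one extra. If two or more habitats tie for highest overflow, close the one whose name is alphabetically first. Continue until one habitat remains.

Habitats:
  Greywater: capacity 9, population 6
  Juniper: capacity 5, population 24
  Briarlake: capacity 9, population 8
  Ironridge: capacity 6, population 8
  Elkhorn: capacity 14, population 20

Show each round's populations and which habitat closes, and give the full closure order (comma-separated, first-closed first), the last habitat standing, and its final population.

Round 1: Briarlake=8 Elkhorn=20 Greywater=6 Ironridge=8 Juniper=24 → close Juniper (overflow 19)
  24÷4 = 6 each, +1 to first 0
Round 2: Briarlake=14 Elkhorn=26 Greywater=12 Ironridge=14 → close Elkhorn (overflow 12)
  26÷3 = 8 each, +1 to first 2
Round 3: Briarlake=23 Greywater=21 Ironridge=22 → close Ironridge (overflow 16)
  22÷2 = 11 each, +1 to first 0
Round 4: Briarlake=34 Greywater=32 → close Briarlake (overflow 25)
  34÷1 = 34 each, +1 to first 0

Closure order: Juniper, Elkhorn, Ironridge, Briarlake
Last habitat: Greywater with 66 animals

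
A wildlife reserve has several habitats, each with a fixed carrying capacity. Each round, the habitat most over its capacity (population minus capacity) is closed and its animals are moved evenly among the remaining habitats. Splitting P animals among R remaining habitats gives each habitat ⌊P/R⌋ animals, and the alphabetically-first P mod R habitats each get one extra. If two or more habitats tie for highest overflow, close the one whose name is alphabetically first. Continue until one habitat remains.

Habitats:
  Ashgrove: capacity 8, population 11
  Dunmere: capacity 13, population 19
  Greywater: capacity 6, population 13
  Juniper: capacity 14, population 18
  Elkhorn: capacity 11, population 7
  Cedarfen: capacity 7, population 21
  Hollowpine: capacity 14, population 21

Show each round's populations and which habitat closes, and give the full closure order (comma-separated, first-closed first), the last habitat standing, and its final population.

Round 1: Ashgrove=11 Cedarfen=21 Dunmere=19 Elkhorn=7 Greywater=13 Hollowpine=21 Juniper=18 → close Cedarfen (overflow 14)
  21÷6 = 3 each, +1 to first 3
Round 2: Ashgrove=15 Dunmere=23 Elkhorn=11 Greywater=16 Hollowpine=24 Juniper=21 → close Dunmere (overflow 10)
  23÷5 = 4 each, +1 to first 3
Round 3: Ashgrove=20 Elkhorn=16 Greywater=21 Hollowpine=28 Juniper=25 → close Greywater (overflow 15)
  21÷4 = 5 each, +1 to first 1
Round 4: Ashgrove=26 Elkhorn=21 Hollowpine=33 Juniper=30 → close Hollowpine (overflow 19)
  33÷3 = 11 each, +1 to first 0
Round 5: Ashgrove=37 Elkhorn=32 Juniper=41 → close Ashgrove (overflow 29)
  37÷2 = 18 each, +1 to first 1
Round 6: Elkhorn=51 Juniper=59 → close Juniper (overflow 45)
  59÷1 = 59 each, +1 to first 0

Closure order: Cedarfen, Dunmere, Greywater, Hollowpine, Ashgrove, Juniper
Last habitat: Elkhorn with 110 animals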